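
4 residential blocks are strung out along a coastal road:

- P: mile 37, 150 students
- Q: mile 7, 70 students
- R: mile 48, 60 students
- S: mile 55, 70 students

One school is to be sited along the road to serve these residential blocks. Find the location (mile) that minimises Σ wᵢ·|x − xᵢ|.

For a sum of weighted absolute distances on a line, the optimum is the weighted median (not the mean). Total weight W = 350; half-weight = 175.
Sort by position and accumulate weight:
  mile 7 (Q, w=70) → cum 70
  mile 37 (P, w=150) → cum 220  ≥ 175 → median here
  mile 48 (R, w=60) → cum 280
  mile 55 (S, w=70) → cum 350
Optimal location: mile 37.

x = 37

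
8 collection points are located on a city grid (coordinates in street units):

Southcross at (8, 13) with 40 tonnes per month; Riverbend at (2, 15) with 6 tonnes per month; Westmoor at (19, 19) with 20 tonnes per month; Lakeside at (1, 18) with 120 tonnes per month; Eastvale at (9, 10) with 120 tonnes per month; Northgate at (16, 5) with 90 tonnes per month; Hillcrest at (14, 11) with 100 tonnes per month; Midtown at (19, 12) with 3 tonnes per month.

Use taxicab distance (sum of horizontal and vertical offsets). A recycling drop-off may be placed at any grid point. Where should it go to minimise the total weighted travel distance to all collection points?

(9, 11)

Manhattan distance separates: Σwᵢ(|x−xᵢ|+|y−yᵢ|) = Σwᵢ|x−xᵢ| + Σwᵢ|y−yᵢ|, so x and y are optimised independently as 1-D weighted medians.
Total weight W = 499; half = 249.5.
x-coordinate, sorted with cumulative weight:
  x=1 (Lakeside, w=120) cum 120
  x=2 (Riverbend, w=6) cum 126
  x=8 (Southcross, w=40) cum 166
  x=9 (Eastvale, w=120) cum 286  ← median
  x=14 (Hillcrest, w=100) cum 386
  x=16 (Northgate, w=90) cum 476
  x=19 (Westmoor, w=20) cum 496
  x=19 (Midtown, w=3) cum 499
⇒ x* = 9
y-coordinate, sorted with cumulative weight:
  y=5 (Northgate, w=90) cum 90
  y=10 (Eastvale, w=120) cum 210
  y=11 (Hillcrest, w=100) cum 310  ← median
  y=12 (Midtown, w=3) cum 313
  y=13 (Southcross, w=40) cum 353
  y=15 (Riverbend, w=6) cum 359
  y=18 (Lakeside, w=120) cum 479
  y=19 (Westmoor, w=20) cum 499
⇒ y* = 11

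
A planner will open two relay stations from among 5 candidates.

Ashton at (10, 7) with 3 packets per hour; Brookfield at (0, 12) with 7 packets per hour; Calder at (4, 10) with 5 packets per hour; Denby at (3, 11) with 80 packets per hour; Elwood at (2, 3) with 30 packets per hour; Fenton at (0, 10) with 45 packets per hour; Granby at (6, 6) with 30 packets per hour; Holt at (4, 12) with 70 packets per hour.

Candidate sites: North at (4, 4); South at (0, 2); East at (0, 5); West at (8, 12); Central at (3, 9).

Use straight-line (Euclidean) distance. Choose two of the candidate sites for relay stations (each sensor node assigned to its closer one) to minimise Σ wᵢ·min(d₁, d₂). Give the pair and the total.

{North, Central}, total 732.5

Evaluate every pair (each demand assigned to the nearer of the two):
  {North, Central}: total = 732.5
  {South, Central}: total = 776.6
  {East, Central}: total = 794.4
  {West, Central}: total = 886.3
  {North, West}: total = 1258.9
  {East, West}: total = 1267.8
  {South, West}: total = 1399.3
  {North, East}: total = 1572.7
  {South, East}: total = 1687.2
  {North, South}: total = 1714.9
Best pair: {North, Central} with total 732.5.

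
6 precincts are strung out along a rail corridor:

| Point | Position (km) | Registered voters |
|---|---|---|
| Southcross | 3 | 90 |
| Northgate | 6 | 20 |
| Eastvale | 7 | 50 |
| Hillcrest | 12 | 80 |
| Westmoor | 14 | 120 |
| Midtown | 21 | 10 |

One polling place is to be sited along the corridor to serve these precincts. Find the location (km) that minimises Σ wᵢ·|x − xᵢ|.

For a sum of weighted absolute distances on a line, the optimum is the weighted median (not the mean). Total weight W = 370; half-weight = 185.
Sort by position and accumulate weight:
  km 3 (Southcross, w=90) → cum 90
  km 6 (Northgate, w=20) → cum 110
  km 7 (Eastvale, w=50) → cum 160
  km 12 (Hillcrest, w=80) → cum 240  ≥ 185 → median here
  km 14 (Westmoor, w=120) → cum 360
  km 21 (Midtown, w=10) → cum 370
Optimal location: km 12.

x = 12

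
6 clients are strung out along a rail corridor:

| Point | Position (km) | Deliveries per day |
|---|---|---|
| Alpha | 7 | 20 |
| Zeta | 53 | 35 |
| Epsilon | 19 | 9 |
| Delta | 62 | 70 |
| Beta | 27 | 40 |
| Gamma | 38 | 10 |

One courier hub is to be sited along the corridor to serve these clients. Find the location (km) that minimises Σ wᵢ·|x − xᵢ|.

x = 53

For a sum of weighted absolute distances on a line, the optimum is the weighted median (not the mean). Total weight W = 184; half-weight = 92.
Sort by position and accumulate weight:
  km 7 (Alpha, w=20) → cum 20
  km 19 (Epsilon, w=9) → cum 29
  km 27 (Beta, w=40) → cum 69
  km 38 (Gamma, w=10) → cum 79
  km 53 (Zeta, w=35) → cum 114  ≥ 92 → median here
  km 62 (Delta, w=70) → cum 184
Optimal location: km 53.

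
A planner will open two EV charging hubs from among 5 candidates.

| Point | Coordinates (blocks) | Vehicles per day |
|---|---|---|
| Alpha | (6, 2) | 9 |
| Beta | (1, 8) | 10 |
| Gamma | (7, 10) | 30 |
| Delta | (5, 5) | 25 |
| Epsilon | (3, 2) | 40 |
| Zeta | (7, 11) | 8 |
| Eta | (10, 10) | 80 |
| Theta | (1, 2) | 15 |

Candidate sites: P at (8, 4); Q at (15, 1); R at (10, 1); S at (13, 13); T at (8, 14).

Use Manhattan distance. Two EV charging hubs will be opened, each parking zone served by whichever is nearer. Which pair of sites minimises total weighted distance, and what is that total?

Evaluate every pair (each demand assigned to the nearer of the two):
  {P, T}: total = 1323
  {P, S}: total = 1415
  {R, T}: total = 1532
  {P, Q}: total = 1575
  {P, R}: total = 1575
  {R, S}: total = 1714
  {Q, T}: total = 1927
  {Q, R}: total = 2084
  {Q, S}: total = 2169
  {S, T}: total = 2183
Best pair: {P, T} with total 1323.

{P, T}, total 1323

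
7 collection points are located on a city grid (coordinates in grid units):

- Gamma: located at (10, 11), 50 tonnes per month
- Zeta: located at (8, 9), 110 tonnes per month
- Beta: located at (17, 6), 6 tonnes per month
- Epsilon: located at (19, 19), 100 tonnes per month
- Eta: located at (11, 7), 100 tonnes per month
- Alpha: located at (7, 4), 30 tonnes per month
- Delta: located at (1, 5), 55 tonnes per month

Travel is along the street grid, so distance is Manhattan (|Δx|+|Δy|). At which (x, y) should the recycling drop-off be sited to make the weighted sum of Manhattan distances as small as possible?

Manhattan distance separates: Σwᵢ(|x−xᵢ|+|y−yᵢ|) = Σwᵢ|x−xᵢ| + Σwᵢ|y−yᵢ|, so x and y are optimised independently as 1-D weighted medians.
Total weight W = 451; half = 225.5.
x-coordinate, sorted with cumulative weight:
  x=1 (Delta, w=55) cum 55
  x=7 (Alpha, w=30) cum 85
  x=8 (Zeta, w=110) cum 195
  x=10 (Gamma, w=50) cum 245  ← median
  x=11 (Eta, w=100) cum 345
  x=17 (Beta, w=6) cum 351
  x=19 (Epsilon, w=100) cum 451
⇒ x* = 10
y-coordinate, sorted with cumulative weight:
  y=4 (Alpha, w=30) cum 30
  y=5 (Delta, w=55) cum 85
  y=6 (Beta, w=6) cum 91
  y=7 (Eta, w=100) cum 191
  y=9 (Zeta, w=110) cum 301  ← median
  y=11 (Gamma, w=50) cum 351
  y=19 (Epsilon, w=100) cum 451
⇒ y* = 9

(10, 9)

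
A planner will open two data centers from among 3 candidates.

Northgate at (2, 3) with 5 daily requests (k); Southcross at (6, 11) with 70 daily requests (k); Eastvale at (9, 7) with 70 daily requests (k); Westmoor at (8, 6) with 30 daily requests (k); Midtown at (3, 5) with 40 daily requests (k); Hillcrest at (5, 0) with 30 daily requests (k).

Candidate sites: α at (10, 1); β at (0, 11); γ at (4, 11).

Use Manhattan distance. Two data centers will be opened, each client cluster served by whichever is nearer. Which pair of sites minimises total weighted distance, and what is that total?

{α, γ}, total 1350

Evaluate every pair (each demand assigned to the nearer of the two):
  {α, γ}: total = 1350
  {α, β}: total = 1710
  {β, γ}: total = 1730
Best pair: {α, γ} with total 1350.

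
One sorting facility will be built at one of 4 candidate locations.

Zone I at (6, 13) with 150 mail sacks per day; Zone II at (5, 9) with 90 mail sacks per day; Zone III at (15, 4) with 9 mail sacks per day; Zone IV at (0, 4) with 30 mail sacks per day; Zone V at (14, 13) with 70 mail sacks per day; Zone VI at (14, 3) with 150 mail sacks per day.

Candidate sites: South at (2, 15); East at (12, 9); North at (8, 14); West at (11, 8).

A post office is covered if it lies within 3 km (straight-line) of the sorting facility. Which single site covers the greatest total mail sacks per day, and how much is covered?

North, covering 150

Coverage radius r = 3 km; a point is covered iff (Δx)²+(Δy)² ≤ 3² = 9.
  South (2, 15): covers {none} → 0
  East (12, 9): covers {none} → 0
  North (8, 14): covers {Zone I} → 150
  West (11, 8): covers {none} → 0
Maximum coverage at North: 150 mail sacks per day.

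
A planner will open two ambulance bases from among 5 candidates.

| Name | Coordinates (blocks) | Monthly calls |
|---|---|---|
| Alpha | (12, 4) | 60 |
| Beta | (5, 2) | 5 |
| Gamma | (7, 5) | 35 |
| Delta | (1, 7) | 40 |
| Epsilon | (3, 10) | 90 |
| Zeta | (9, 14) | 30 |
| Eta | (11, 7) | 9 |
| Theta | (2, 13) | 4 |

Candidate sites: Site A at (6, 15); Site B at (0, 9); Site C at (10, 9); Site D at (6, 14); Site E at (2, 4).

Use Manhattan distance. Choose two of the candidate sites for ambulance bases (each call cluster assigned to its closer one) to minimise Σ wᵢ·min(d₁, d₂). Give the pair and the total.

{Site B, Site C}, total 1436

Evaluate every pair (each demand assigned to the nearer of the two):
  {Site B, Site C}: total = 1436
  {Site C, Site E}: total = 1688
  {Site D, Site E}: total = 1843
  {Site B, Site E}: total = 1867
  {Site A, Site E}: total = 1877
  {Site C, Site D}: total = 1932
  {Site A, Site C}: total = 2056
  {Site B, Site D}: total = 2068
  {Site A, Site B}: total = 2206
  {Site A, Site D}: total = 2703
Best pair: {Site B, Site C} with total 1436.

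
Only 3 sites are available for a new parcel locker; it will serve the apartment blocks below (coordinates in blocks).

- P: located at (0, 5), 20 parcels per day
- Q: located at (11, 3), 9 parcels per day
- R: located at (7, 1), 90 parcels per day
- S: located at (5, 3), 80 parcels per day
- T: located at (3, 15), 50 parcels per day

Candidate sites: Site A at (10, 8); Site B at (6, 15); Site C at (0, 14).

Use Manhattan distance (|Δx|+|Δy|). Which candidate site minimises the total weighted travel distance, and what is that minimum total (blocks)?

Site A, total 2714 blocks

Total weighted distance at each candidate:
  Site A (10, 8): total = 2714
  Site B (6, 15): total = 3013
  Site C (0, 14): total = 3658
Minimum is at Site A with total 2714 blocks.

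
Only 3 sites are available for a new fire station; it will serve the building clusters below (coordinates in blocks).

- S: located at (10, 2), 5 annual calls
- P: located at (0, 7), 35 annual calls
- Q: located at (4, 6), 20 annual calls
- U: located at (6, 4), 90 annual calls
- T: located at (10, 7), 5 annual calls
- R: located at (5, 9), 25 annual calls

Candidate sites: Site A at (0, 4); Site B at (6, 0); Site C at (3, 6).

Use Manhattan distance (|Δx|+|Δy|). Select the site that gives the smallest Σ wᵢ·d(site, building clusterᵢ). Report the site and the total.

Total weighted distance at each candidate:
  Site A (0, 4): total = 1140
  Site B (6, 0): total = 1310
  Site C (3, 6): total = 830
Minimum is at Site C with total 830 blocks.

Site C, total 830 blocks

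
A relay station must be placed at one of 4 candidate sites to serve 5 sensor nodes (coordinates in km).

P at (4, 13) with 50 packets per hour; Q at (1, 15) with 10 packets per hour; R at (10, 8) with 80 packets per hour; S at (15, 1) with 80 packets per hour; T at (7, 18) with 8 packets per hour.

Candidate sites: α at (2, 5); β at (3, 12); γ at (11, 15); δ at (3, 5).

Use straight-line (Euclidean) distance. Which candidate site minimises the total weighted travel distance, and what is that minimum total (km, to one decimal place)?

Total weighted distance at each candidate:
  α (2, 5): total = 2395.9
  β (3, 12): total = 2111.7
  γ (11, 15): total = 2234.5
  δ (3, 5): total = 2235.1
Minimum is at β with total 2111.7 km.

β, total 2111.7 km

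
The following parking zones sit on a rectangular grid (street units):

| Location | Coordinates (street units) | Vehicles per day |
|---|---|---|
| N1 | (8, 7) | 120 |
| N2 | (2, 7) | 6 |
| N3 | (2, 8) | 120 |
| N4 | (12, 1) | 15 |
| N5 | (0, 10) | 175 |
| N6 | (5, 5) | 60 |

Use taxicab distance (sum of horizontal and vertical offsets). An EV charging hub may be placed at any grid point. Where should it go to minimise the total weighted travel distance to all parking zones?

(2, 8)

Manhattan distance separates: Σwᵢ(|x−xᵢ|+|y−yᵢ|) = Σwᵢ|x−xᵢ| + Σwᵢ|y−yᵢ|, so x and y are optimised independently as 1-D weighted medians.
Total weight W = 496; half = 248.
x-coordinate, sorted with cumulative weight:
  x=0 (N5, w=175) cum 175
  x=2 (N2, w=6) cum 181
  x=2 (N3, w=120) cum 301  ← median
  x=5 (N6, w=60) cum 361
  x=8 (N1, w=120) cum 481
  x=12 (N4, w=15) cum 496
⇒ x* = 2
y-coordinate, sorted with cumulative weight:
  y=1 (N4, w=15) cum 15
  y=5 (N6, w=60) cum 75
  y=7 (N1, w=120) cum 195
  y=7 (N2, w=6) cum 201
  y=8 (N3, w=120) cum 321  ← median
  y=10 (N5, w=175) cum 496
⇒ y* = 8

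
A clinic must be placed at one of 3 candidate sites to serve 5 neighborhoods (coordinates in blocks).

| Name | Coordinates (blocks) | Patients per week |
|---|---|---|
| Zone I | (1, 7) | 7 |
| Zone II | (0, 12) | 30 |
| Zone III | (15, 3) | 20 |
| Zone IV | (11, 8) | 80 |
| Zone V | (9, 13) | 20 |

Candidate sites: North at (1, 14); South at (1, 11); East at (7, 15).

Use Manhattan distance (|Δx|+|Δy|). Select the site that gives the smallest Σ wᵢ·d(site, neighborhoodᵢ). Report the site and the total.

East, total 1758 blocks

Total weighted distance at each candidate:
  North (1, 14): total = 2099
  South (1, 11): total = 1768
  East (7, 15): total = 1758
Minimum is at East with total 1758 blocks.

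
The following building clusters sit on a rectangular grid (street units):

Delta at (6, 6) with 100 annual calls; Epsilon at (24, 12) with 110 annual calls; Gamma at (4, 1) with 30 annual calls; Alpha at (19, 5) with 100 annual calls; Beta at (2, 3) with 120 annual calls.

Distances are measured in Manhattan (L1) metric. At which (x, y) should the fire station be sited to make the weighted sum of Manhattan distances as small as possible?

Manhattan distance separates: Σwᵢ(|x−xᵢ|+|y−yᵢ|) = Σwᵢ|x−xᵢ| + Σwᵢ|y−yᵢ|, so x and y are optimised independently as 1-D weighted medians.
Total weight W = 460; half = 230.
x-coordinate, sorted with cumulative weight:
  x=2 (Beta, w=120) cum 120
  x=4 (Gamma, w=30) cum 150
  x=6 (Delta, w=100) cum 250  ← median
  x=19 (Alpha, w=100) cum 350
  x=24 (Epsilon, w=110) cum 460
⇒ x* = 6
y-coordinate, sorted with cumulative weight:
  y=1 (Gamma, w=30) cum 30
  y=3 (Beta, w=120) cum 150
  y=5 (Alpha, w=100) cum 250  ← median
  y=6 (Delta, w=100) cum 350
  y=12 (Epsilon, w=110) cum 460
⇒ y* = 5

(6, 5)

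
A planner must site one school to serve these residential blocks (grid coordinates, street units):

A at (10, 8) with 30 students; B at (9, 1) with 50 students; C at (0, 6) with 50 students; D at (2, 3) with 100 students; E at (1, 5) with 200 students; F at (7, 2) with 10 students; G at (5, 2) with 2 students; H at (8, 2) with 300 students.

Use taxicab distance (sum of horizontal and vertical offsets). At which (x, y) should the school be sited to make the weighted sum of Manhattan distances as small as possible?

(8, 3)

Manhattan distance separates: Σwᵢ(|x−xᵢ|+|y−yᵢ|) = Σwᵢ|x−xᵢ| + Σwᵢ|y−yᵢ|, so x and y are optimised independently as 1-D weighted medians.
Total weight W = 742; half = 371.
x-coordinate, sorted with cumulative weight:
  x=0 (C, w=50) cum 50
  x=1 (E, w=200) cum 250
  x=2 (D, w=100) cum 350
  x=5 (G, w=2) cum 352
  x=7 (F, w=10) cum 362
  x=8 (H, w=300) cum 662  ← median
  x=9 (B, w=50) cum 712
  x=10 (A, w=30) cum 742
⇒ x* = 8
y-coordinate, sorted with cumulative weight:
  y=1 (B, w=50) cum 50
  y=2 (F, w=10) cum 60
  y=2 (G, w=2) cum 62
  y=2 (H, w=300) cum 362
  y=3 (D, w=100) cum 462  ← median
  y=5 (E, w=200) cum 662
  y=6 (C, w=50) cum 712
  y=8 (A, w=30) cum 742
⇒ y* = 3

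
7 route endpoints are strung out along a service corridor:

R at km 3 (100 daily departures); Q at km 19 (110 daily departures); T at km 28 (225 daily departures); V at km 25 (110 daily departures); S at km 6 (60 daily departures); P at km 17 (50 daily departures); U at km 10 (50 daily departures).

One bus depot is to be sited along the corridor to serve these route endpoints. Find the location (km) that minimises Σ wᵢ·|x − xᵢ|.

x = 19

For a sum of weighted absolute distances on a line, the optimum is the weighted median (not the mean). Total weight W = 705; half-weight = 352.5.
Sort by position and accumulate weight:
  km 3 (R, w=100) → cum 100
  km 6 (S, w=60) → cum 160
  km 10 (U, w=50) → cum 210
  km 17 (P, w=50) → cum 260
  km 19 (Q, w=110) → cum 370  ≥ 352.5 → median here
  km 25 (V, w=110) → cum 480
  km 28 (T, w=225) → cum 705
Optimal location: km 19.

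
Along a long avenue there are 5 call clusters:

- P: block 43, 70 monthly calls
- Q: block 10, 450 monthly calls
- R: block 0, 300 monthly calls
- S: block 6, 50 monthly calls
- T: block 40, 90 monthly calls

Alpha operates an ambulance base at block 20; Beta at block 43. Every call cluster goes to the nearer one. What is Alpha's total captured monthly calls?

The indifferent point is the midpoint (20+43)/2 = 31.5; call clusters left of it (closer to Alpha at 20) go to Alpha, those right go to Beta.
  R at 0 (w=300) → Alpha
  S at 6 (w=50) → Alpha
  Q at 10 (w=450) → Alpha
  T at 40 (w=90) → Beta
  P at 43 (w=70) → Beta
Alpha captures 800; Beta captures 160.

800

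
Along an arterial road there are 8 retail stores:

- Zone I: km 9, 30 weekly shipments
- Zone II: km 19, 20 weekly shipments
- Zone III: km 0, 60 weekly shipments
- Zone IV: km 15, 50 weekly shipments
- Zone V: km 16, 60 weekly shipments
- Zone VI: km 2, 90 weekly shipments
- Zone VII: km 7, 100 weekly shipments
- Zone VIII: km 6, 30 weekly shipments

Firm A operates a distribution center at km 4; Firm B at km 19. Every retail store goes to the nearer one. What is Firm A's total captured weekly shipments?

The indifferent point is the midpoint (4+19)/2 = 11.5; retail stores left of it (closer to Firm A at 4) go to Firm A, those right go to Firm B.
  Zone III at 0 (w=60) → Firm A
  Zone VI at 2 (w=90) → Firm A
  Zone VIII at 6 (w=30) → Firm A
  Zone VII at 7 (w=100) → Firm A
  Zone I at 9 (w=30) → Firm A
  Zone IV at 15 (w=50) → Firm B
  Zone V at 16 (w=60) → Firm B
  Zone II at 19 (w=20) → Firm B
Firm A captures 310; Firm B captures 130.

310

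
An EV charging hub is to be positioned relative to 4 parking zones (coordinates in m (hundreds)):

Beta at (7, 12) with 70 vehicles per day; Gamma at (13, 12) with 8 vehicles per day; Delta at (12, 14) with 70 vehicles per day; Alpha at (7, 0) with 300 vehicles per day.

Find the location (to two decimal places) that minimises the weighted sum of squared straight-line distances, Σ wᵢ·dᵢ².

The minimiser of Σwᵢ‖p−pᵢ‖² is the weighted centroid p* = (Σwᵢpᵢ)/(Σwᵢ).
Σwᵢ = 448.
Σwᵢxᵢ = 70·7 + 8·13 + 70·12 + 300·7 = 3534.
Σwᵢyᵢ = 70·12 + 8·12 + 70·14 + 300·0 = 1916.
x* = 3534/448 = 7.89, y* = 1916/448 = 4.28.

(7.89, 4.28)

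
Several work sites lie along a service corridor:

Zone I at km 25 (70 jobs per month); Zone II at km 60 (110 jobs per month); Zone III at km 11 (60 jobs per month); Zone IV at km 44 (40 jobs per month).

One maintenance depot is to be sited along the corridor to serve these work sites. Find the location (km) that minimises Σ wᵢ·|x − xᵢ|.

x = 44

For a sum of weighted absolute distances on a line, the optimum is the weighted median (not the mean). Total weight W = 280; half-weight = 140.
Sort by position and accumulate weight:
  km 11 (Zone III, w=60) → cum 60
  km 25 (Zone I, w=70) → cum 130
  km 44 (Zone IV, w=40) → cum 170  ≥ 140 → median here
  km 60 (Zone II, w=110) → cum 280
Optimal location: km 44.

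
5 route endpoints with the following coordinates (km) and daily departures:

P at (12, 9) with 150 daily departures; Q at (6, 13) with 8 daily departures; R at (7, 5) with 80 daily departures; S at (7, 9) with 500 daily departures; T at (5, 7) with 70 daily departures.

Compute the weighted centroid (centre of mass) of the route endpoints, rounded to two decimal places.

(7.75, 8.47)

The minimiser of Σwᵢ‖p−pᵢ‖² is the weighted centroid p* = (Σwᵢpᵢ)/(Σwᵢ).
Σwᵢ = 808.
Σwᵢxᵢ = 150·12 + 8·6 + 80·7 + 500·7 + 70·5 = 6258.
Σwᵢyᵢ = 150·9 + 8·13 + 80·5 + 500·9 + 70·7 = 6844.
x* = 6258/808 = 7.75, y* = 6844/808 = 8.47.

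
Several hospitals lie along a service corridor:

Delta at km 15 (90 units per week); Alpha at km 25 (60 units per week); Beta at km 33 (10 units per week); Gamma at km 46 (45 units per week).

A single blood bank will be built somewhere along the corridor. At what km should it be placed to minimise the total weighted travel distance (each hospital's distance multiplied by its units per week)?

x = 25

For a sum of weighted absolute distances on a line, the optimum is the weighted median (not the mean). Total weight W = 205; half-weight = 102.5.
Sort by position and accumulate weight:
  km 15 (Delta, w=90) → cum 90
  km 25 (Alpha, w=60) → cum 150  ≥ 102.5 → median here
  km 33 (Beta, w=10) → cum 160
  km 46 (Gamma, w=45) → cum 205
Optimal location: km 25.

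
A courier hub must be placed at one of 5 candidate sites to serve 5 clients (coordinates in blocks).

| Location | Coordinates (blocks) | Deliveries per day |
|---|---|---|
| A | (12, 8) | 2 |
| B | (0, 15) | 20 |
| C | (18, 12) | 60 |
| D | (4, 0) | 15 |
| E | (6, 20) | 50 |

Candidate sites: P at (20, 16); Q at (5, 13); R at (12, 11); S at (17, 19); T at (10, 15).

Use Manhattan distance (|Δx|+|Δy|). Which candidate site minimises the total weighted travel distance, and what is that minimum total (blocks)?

Q, total 1614 blocks

Total weighted distance at each candidate:
  P (20, 16): total = 2192
  Q (5, 13): total = 1614
  R (12, 11): total = 1781
  S (17, 19): total = 2012
  T (10, 15): total = 1643
Minimum is at Q with total 1614 blocks.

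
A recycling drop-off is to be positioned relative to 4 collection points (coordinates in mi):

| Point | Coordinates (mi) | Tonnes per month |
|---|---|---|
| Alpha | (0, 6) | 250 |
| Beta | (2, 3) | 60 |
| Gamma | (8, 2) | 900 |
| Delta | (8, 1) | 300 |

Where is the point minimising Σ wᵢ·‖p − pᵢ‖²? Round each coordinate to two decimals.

(6.44, 2.50)

The minimiser of Σwᵢ‖p−pᵢ‖² is the weighted centroid p* = (Σwᵢpᵢ)/(Σwᵢ).
Σwᵢ = 1510.
Σwᵢxᵢ = 250·0 + 60·2 + 900·8 + 300·8 = 9720.
Σwᵢyᵢ = 250·6 + 60·3 + 900·2 + 300·1 = 3780.
x* = 9720/1510 = 6.44, y* = 3780/1510 = 2.50.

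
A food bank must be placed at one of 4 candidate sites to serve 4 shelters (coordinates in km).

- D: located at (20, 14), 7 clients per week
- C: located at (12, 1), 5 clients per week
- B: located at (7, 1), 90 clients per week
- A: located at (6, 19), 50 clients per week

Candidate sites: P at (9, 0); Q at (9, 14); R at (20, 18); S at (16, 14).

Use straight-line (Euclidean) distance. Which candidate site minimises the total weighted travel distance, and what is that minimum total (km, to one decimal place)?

Total weighted distance at each candidate:
  P (9, 0): total = 1303.5
  Q (9, 14): total = 1619.0
  R (20, 18): total = 2749.8
  S (16, 14): total = 2078.0
Minimum is at P with total 1303.5 km.

P, total 1303.5 km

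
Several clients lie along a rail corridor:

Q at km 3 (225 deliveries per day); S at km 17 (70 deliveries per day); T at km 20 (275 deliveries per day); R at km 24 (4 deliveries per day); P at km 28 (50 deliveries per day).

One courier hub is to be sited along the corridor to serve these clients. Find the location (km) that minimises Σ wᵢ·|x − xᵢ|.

For a sum of weighted absolute distances on a line, the optimum is the weighted median (not the mean). Total weight W = 624; half-weight = 312.
Sort by position and accumulate weight:
  km 3 (Q, w=225) → cum 225
  km 17 (S, w=70) → cum 295
  km 20 (T, w=275) → cum 570  ≥ 312 → median here
  km 24 (R, w=4) → cum 574
  km 28 (P, w=50) → cum 624
Optimal location: km 20.

x = 20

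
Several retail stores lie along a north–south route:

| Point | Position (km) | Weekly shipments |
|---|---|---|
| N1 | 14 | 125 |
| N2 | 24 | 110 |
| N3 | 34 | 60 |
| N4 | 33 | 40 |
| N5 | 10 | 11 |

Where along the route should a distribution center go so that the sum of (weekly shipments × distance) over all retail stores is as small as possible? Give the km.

x = 24

For a sum of weighted absolute distances on a line, the optimum is the weighted median (not the mean). Total weight W = 346; half-weight = 173.
Sort by position and accumulate weight:
  km 10 (N5, w=11) → cum 11
  km 14 (N1, w=125) → cum 136
  km 24 (N2, w=110) → cum 246  ≥ 173 → median here
  km 33 (N4, w=40) → cum 286
  km 34 (N3, w=60) → cum 346
Optimal location: km 24.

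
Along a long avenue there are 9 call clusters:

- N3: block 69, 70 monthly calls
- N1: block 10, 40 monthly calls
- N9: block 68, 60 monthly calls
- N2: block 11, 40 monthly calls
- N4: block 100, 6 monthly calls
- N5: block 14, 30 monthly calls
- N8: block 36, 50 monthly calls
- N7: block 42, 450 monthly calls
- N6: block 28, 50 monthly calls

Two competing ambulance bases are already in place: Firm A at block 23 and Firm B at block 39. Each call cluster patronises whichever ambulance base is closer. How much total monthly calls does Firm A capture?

160

The indifferent point is the midpoint (23+39)/2 = 31; call clusters left of it (closer to Firm A at 23) go to Firm A, those right go to Firm B.
  N1 at 10 (w=40) → Firm A
  N2 at 11 (w=40) → Firm A
  N5 at 14 (w=30) → Firm A
  N6 at 28 (w=50) → Firm A
  N8 at 36 (w=50) → Firm B
  N7 at 42 (w=450) → Firm B
  N9 at 68 (w=60) → Firm B
  N3 at 69 (w=70) → Firm B
  N4 at 100 (w=6) → Firm B
Firm A captures 160; Firm B captures 636.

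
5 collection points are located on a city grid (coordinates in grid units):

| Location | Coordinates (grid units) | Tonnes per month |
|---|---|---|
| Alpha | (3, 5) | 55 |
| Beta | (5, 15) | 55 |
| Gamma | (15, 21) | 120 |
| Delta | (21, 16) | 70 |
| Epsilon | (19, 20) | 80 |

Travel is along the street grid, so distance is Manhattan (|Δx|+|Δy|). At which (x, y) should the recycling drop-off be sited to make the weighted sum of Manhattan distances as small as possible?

Manhattan distance separates: Σwᵢ(|x−xᵢ|+|y−yᵢ|) = Σwᵢ|x−xᵢ| + Σwᵢ|y−yᵢ|, so x and y are optimised independently as 1-D weighted medians.
Total weight W = 380; half = 190.
x-coordinate, sorted with cumulative weight:
  x=3 (Alpha, w=55) cum 55
  x=5 (Beta, w=55) cum 110
  x=15 (Gamma, w=120) cum 230  ← median
  x=19 (Epsilon, w=80) cum 310
  x=21 (Delta, w=70) cum 380
⇒ x* = 15
y-coordinate, sorted with cumulative weight:
  y=5 (Alpha, w=55) cum 55
  y=15 (Beta, w=55) cum 110
  y=16 (Delta, w=70) cum 180
  y=20 (Epsilon, w=80) cum 260  ← median
  y=21 (Gamma, w=120) cum 380
⇒ y* = 20

(15, 20)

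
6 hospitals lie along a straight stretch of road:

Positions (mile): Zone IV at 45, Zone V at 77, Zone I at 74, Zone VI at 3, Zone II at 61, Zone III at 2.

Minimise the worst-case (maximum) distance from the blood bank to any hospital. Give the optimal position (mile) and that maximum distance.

location 39.5, max distance 37.5

The 1-center on a line is the midpoint of the two extreme points: leftmost at 2, rightmost at 77.
Optimal location = (2 + 77)/2 = 39.5; maximum distance = (77 − 2)/2 = 37.5.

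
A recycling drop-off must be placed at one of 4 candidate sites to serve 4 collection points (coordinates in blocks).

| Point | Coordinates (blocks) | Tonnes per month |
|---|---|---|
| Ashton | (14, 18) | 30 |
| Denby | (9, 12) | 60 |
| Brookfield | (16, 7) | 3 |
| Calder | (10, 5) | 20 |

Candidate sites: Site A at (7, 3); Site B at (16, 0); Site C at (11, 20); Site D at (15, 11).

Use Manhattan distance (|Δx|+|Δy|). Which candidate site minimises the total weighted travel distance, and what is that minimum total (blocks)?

Site D, total 895 blocks

Total weighted distance at each candidate:
  Site A (7, 3): total = 1459
  Site B (16, 0): total = 1981
  Site C (11, 20): total = 1124
  Site D (15, 11): total = 895
Minimum is at Site D with total 895 blocks.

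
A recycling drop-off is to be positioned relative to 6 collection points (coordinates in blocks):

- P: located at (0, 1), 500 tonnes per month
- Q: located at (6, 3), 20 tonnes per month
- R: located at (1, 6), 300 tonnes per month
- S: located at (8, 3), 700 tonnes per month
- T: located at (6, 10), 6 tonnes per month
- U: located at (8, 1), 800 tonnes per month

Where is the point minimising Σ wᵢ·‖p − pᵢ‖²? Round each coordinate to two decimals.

The minimiser of Σwᵢ‖p−pᵢ‖² is the weighted centroid p* = (Σwᵢpᵢ)/(Σwᵢ).
Σwᵢ = 2326.
Σwᵢxᵢ = 500·0 + 20·6 + 300·1 + 700·8 + 6·6 + 800·8 = 12456.
Σwᵢyᵢ = 500·1 + 20·3 + 300·6 + 700·3 + 6·10 + 800·1 = 5320.
x* = 12456/2326 = 5.36, y* = 5320/2326 = 2.29.

(5.36, 2.29)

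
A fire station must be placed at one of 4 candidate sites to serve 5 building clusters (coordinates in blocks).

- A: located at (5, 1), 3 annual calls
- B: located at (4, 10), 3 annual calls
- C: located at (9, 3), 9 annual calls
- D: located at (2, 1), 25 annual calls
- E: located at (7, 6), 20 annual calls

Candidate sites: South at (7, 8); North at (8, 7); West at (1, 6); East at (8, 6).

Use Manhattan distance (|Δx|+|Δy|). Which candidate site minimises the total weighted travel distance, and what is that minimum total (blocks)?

Total weighted distance at each candidate:
  South (7, 8): total = 445
  North (8, 7): total = 433
  West (1, 6): total = 417
  East (8, 6): total = 379
Minimum is at East with total 379 blocks.

East, total 379 blocks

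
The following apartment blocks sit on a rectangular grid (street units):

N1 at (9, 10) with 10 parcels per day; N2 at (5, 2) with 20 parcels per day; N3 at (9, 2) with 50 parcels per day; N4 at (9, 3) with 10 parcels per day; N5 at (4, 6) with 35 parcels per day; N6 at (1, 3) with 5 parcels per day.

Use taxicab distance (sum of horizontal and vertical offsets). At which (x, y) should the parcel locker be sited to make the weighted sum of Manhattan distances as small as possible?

Manhattan distance separates: Σwᵢ(|x−xᵢ|+|y−yᵢ|) = Σwᵢ|x−xᵢ| + Σwᵢ|y−yᵢ|, so x and y are optimised independently as 1-D weighted medians.
Total weight W = 130; half = 65.
x-coordinate, sorted with cumulative weight:
  x=1 (N6, w=5) cum 5
  x=4 (N5, w=35) cum 40
  x=5 (N2, w=20) cum 60
  x=9 (N1, w=10) cum 70  ← median
  x=9 (N3, w=50) cum 120
  x=9 (N4, w=10) cum 130
⇒ x* = 9
y-coordinate, sorted with cumulative weight:
  y=2 (N2, w=20) cum 20
  y=2 (N3, w=50) cum 70  ← median
  y=3 (N4, w=10) cum 80
  y=3 (N6, w=5) cum 85
  y=6 (N5, w=35) cum 120
  y=10 (N1, w=10) cum 130
⇒ y* = 2

(9, 2)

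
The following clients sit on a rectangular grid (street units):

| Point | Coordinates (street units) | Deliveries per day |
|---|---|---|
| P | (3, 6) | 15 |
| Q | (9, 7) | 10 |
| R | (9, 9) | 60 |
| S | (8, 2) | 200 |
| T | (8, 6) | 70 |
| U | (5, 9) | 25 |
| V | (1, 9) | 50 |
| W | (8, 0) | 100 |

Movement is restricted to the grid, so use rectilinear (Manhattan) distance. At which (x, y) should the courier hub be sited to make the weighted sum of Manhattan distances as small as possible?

(8, 2)

Manhattan distance separates: Σwᵢ(|x−xᵢ|+|y−yᵢ|) = Σwᵢ|x−xᵢ| + Σwᵢ|y−yᵢ|, so x and y are optimised independently as 1-D weighted medians.
Total weight W = 530; half = 265.
x-coordinate, sorted with cumulative weight:
  x=1 (V, w=50) cum 50
  x=3 (P, w=15) cum 65
  x=5 (U, w=25) cum 90
  x=8 (S, w=200) cum 290  ← median
  x=8 (T, w=70) cum 360
  x=8 (W, w=100) cum 460
  x=9 (Q, w=10) cum 470
  x=9 (R, w=60) cum 530
⇒ x* = 8
y-coordinate, sorted with cumulative weight:
  y=0 (W, w=100) cum 100
  y=2 (S, w=200) cum 300  ← median
  y=6 (P, w=15) cum 315
  y=6 (T, w=70) cum 385
  y=7 (Q, w=10) cum 395
  y=9 (R, w=60) cum 455
  y=9 (U, w=25) cum 480
  y=9 (V, w=50) cum 530
⇒ y* = 2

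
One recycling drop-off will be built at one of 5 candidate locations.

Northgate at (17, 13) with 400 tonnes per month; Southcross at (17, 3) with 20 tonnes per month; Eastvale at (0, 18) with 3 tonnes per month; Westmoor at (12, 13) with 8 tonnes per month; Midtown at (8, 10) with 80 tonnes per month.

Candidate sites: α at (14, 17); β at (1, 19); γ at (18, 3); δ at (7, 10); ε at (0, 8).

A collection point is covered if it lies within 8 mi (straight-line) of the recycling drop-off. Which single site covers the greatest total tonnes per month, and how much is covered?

α, covering 408

Coverage radius r = 8 mi; a point is covered iff (Δx)²+(Δy)² ≤ 8² = 64.
  α (14, 17): covers {Northgate, Westmoor} → 408
  β (1, 19): covers {Eastvale} → 3
  γ (18, 3): covers {Southcross} → 20
  δ (7, 10): covers {Westmoor, Midtown} → 88
  ε (0, 8): covers {none} → 0
Maximum coverage at α: 408 tonnes per month.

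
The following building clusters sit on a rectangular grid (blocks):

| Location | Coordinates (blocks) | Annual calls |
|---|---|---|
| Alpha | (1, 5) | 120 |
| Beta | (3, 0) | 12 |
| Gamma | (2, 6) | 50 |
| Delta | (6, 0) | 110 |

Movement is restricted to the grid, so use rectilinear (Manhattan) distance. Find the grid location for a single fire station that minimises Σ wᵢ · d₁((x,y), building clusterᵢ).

(2, 5)

Manhattan distance separates: Σwᵢ(|x−xᵢ|+|y−yᵢ|) = Σwᵢ|x−xᵢ| + Σwᵢ|y−yᵢ|, so x and y are optimised independently as 1-D weighted medians.
Total weight W = 292; half = 146.
x-coordinate, sorted with cumulative weight:
  x=1 (Alpha, w=120) cum 120
  x=2 (Gamma, w=50) cum 170  ← median
  x=3 (Beta, w=12) cum 182
  x=6 (Delta, w=110) cum 292
⇒ x* = 2
y-coordinate, sorted with cumulative weight:
  y=0 (Beta, w=12) cum 12
  y=0 (Delta, w=110) cum 122
  y=5 (Alpha, w=120) cum 242  ← median
  y=6 (Gamma, w=50) cum 292
⇒ y* = 5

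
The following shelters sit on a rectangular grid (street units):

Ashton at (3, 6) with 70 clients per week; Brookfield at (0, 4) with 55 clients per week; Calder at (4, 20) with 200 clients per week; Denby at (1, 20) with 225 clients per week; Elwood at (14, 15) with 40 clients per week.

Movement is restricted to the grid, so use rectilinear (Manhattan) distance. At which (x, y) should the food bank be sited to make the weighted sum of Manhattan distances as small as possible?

(3, 20)

Manhattan distance separates: Σwᵢ(|x−xᵢ|+|y−yᵢ|) = Σwᵢ|x−xᵢ| + Σwᵢ|y−yᵢ|, so x and y are optimised independently as 1-D weighted medians.
Total weight W = 590; half = 295.
x-coordinate, sorted with cumulative weight:
  x=0 (Brookfield, w=55) cum 55
  x=1 (Denby, w=225) cum 280
  x=3 (Ashton, w=70) cum 350  ← median
  x=4 (Calder, w=200) cum 550
  x=14 (Elwood, w=40) cum 590
⇒ x* = 3
y-coordinate, sorted with cumulative weight:
  y=4 (Brookfield, w=55) cum 55
  y=6 (Ashton, w=70) cum 125
  y=15 (Elwood, w=40) cum 165
  y=20 (Calder, w=200) cum 365  ← median
  y=20 (Denby, w=225) cum 590
⇒ y* = 20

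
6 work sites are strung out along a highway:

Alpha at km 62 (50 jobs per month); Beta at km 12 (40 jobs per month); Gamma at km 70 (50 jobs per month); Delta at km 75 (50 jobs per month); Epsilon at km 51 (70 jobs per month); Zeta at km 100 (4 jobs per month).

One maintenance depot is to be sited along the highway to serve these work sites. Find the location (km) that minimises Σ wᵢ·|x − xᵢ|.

For a sum of weighted absolute distances on a line, the optimum is the weighted median (not the mean). Total weight W = 264; half-weight = 132.
Sort by position and accumulate weight:
  km 12 (Beta, w=40) → cum 40
  km 51 (Epsilon, w=70) → cum 110
  km 62 (Alpha, w=50) → cum 160  ≥ 132 → median here
  km 70 (Gamma, w=50) → cum 210
  km 75 (Delta, w=50) → cum 260
  km 100 (Zeta, w=4) → cum 264
Optimal location: km 62.

x = 62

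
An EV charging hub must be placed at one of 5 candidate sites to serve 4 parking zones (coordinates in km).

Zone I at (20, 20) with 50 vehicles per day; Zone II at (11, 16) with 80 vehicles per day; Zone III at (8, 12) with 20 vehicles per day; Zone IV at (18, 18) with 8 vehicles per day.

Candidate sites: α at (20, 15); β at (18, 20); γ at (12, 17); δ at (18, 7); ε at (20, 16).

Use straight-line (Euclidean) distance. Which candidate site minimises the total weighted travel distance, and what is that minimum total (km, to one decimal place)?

γ, total 717.1 km

Total weighted distance at each candidate:
  α (20, 15): total = 1250.7
  β (18, 20): total = 1017.1
  γ (12, 17): total = 717.1
  δ (18, 7): total = 1881.4
  ε (20, 16): total = 1195.6
Minimum is at γ with total 717.1 km.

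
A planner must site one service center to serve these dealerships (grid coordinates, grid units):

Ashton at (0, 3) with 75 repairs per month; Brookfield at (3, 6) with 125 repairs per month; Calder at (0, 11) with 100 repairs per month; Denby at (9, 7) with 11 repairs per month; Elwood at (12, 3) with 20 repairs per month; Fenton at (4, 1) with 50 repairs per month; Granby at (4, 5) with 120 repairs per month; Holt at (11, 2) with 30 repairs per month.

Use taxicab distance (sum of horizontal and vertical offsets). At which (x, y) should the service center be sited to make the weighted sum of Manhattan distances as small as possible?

Manhattan distance separates: Σwᵢ(|x−xᵢ|+|y−yᵢ|) = Σwᵢ|x−xᵢ| + Σwᵢ|y−yᵢ|, so x and y are optimised independently as 1-D weighted medians.
Total weight W = 531; half = 265.5.
x-coordinate, sorted with cumulative weight:
  x=0 (Ashton, w=75) cum 75
  x=0 (Calder, w=100) cum 175
  x=3 (Brookfield, w=125) cum 300  ← median
  x=4 (Fenton, w=50) cum 350
  x=4 (Granby, w=120) cum 470
  x=9 (Denby, w=11) cum 481
  x=11 (Holt, w=30) cum 511
  x=12 (Elwood, w=20) cum 531
⇒ x* = 3
y-coordinate, sorted with cumulative weight:
  y=1 (Fenton, w=50) cum 50
  y=2 (Holt, w=30) cum 80
  y=3 (Ashton, w=75) cum 155
  y=3 (Elwood, w=20) cum 175
  y=5 (Granby, w=120) cum 295  ← median
  y=6 (Brookfield, w=125) cum 420
  y=7 (Denby, w=11) cum 431
  y=11 (Calder, w=100) cum 531
⇒ y* = 5

(3, 5)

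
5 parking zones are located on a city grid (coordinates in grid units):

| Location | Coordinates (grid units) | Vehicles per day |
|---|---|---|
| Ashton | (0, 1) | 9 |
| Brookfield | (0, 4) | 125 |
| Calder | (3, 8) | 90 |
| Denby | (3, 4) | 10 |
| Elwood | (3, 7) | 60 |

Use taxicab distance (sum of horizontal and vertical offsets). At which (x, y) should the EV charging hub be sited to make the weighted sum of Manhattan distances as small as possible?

Manhattan distance separates: Σwᵢ(|x−xᵢ|+|y−yᵢ|) = Σwᵢ|x−xᵢ| + Σwᵢ|y−yᵢ|, so x and y are optimised independently as 1-D weighted medians.
Total weight W = 294; half = 147.
x-coordinate, sorted with cumulative weight:
  x=0 (Ashton, w=9) cum 9
  x=0 (Brookfield, w=125) cum 134
  x=3 (Calder, w=90) cum 224  ← median
  x=3 (Denby, w=10) cum 234
  x=3 (Elwood, w=60) cum 294
⇒ x* = 3
y-coordinate, sorted with cumulative weight:
  y=1 (Ashton, w=9) cum 9
  y=4 (Brookfield, w=125) cum 134
  y=4 (Denby, w=10) cum 144
  y=7 (Elwood, w=60) cum 204  ← median
  y=8 (Calder, w=90) cum 294
⇒ y* = 7

(3, 7)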